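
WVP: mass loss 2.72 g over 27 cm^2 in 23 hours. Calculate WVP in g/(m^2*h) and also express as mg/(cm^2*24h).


WVP = 2.72 / (27 x 23) x 10000 = 43.80 g/(m^2*h)
Mass loss in mg = 2.72 x 1000 = 2720 mg
Per cm^2 per 24h in mg: 2720 x 24 / (27 x 23) = 65280 / 621 = 105.12 mg/(cm^2*24h)


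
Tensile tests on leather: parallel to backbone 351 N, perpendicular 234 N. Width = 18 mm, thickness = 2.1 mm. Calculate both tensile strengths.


Parallel = 9.29 N/mm^2
Perpendicular = 6.19 N/mm^2


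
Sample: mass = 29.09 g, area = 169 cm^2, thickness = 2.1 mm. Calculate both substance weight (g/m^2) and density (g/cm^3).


Substance weight = 1721.3 g/m^2
Density = 0.820 g/cm^3

SW = 29.09 / 169 x 10000 = 1721.3 g/m^2
Volume = 169 x 2.1 / 10 = 35.49 cm^3
Density = 29.09 / 35.49 = 0.820 g/cm^3


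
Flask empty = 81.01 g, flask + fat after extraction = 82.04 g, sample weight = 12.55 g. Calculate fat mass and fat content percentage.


Fat mass = 82.04 - 81.01 = 1.03 g
Fat% = 1.03 / 12.55 x 100 = 8.2%


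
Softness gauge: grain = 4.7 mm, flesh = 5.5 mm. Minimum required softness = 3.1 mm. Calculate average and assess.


Average = (4.7 + 5.5) / 2 = 5.10 mm
Minimum = 3.1 mm
Meets requirement: Yes


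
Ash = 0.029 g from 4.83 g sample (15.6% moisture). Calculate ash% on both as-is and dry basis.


As-is ash% = 0.029 / 4.83 x 100 = 0.60%
Dry mass = 4.83 x (100 - 15.6) / 100 = 4.07652 g
Dry-basis ash% = 0.029 / 4.07652 x 100 = 0.71%


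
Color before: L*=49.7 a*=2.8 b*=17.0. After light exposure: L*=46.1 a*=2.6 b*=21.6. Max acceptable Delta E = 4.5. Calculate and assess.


Delta E = 5.84
Passes: No

dL = -3.6, da = -0.2, db = 4.6
dE = sqrt((-3.6)^2 + (-0.2)^2 + (4.6)^2) = 5.84
Max = 4.5
Passes: No


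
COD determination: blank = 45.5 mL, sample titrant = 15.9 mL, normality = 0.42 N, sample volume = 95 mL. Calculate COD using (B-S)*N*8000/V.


1046.9 mg/L

COD = (45.5 - 15.9) x 0.42 x 8000 / 95
COD = 29.6 x 0.42 x 8000 / 95
COD = 1046.9 mg/L


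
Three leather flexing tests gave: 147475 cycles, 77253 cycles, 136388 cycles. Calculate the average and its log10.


Average = (147475 + 77253 + 136388) / 3 = 120372 cycles
log10(120372) = 5.08


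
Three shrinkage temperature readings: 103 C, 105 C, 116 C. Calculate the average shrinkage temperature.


Average = (103 + 105 + 116) / 3
Average = 324 / 3 = 108.0 C


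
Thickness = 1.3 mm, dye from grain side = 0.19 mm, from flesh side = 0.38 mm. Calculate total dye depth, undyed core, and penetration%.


Total dyed = 0.19 + 0.38 = 0.57 mm
Undyed core = 1.3 - 0.57 = 0.73 mm
Penetration = 0.57 / 1.3 x 100 = 43.8%


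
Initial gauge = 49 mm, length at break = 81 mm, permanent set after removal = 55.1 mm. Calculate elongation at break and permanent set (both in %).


Elongation at break = 65.3%
Permanent set = 12.4%

Elongation at break = (81 - 49) / 49 x 100 = 65.3%
Permanent set = (55.1 - 49) / 49 x 100 = 12.4%


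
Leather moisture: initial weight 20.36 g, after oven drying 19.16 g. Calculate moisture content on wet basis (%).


Moisture = 20.36 - 19.16 = 1.20 g
MC = 1.20 / 20.36 x 100 = 5.9%


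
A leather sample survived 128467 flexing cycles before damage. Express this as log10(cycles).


5.11


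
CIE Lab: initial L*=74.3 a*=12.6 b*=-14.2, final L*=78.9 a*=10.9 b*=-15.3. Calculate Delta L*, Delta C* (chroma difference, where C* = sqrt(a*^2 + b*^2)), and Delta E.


Delta L* = 4.6
Delta C* = -0.20
Delta E = 5.03

Delta L* = 78.9 - 74.3 = 4.6
C1* = sqrt((12.6)^2 + (-14.2)^2) = 18.984
C2* = sqrt((10.9)^2 + (-15.3)^2) = 18.786
Delta C* = 18.786 - 18.984 = -0.20
Delta E = sqrt((4.6)^2 + (-1.7)^2 + (-1.1)^2) = 5.03


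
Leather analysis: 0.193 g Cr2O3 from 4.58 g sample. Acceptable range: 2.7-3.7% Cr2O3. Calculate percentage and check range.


Cr2O3% = 0.193 / 4.58 x 100 = 4.21%
Acceptable range: 2.7 to 3.7%
Within range: No


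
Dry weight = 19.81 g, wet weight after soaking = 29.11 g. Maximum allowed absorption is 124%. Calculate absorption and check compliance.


Absorption = 46.9%
Compliant: Yes


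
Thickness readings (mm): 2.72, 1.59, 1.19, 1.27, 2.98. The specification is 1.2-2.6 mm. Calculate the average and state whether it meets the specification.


Sum = 9.75
Average = 9.75 / 5 = 1.95 mm
Specification range: 1.2 to 2.6 mm
Within spec: Yes


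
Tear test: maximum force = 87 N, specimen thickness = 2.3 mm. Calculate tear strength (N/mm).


Tear strength = force / thickness
Tear = 87 / 2.3 = 37.8 N/mm


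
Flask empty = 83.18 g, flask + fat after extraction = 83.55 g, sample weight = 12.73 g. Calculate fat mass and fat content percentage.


Fat mass = 0.37 g
Fat content = 2.9%


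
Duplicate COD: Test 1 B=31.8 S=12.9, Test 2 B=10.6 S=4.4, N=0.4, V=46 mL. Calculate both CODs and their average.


COD1 = (31.8 - 12.9) x 0.4 x 8000 / 46 = 1314.8 mg/L
COD2 = (10.6 - 4.4) x 0.4 x 8000 / 46 = 431.3 mg/L
Average = (1314.8 + 431.3) / 2 = 873.1 mg/L


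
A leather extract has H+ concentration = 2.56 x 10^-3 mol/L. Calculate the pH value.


pH = -log10[H+]
pH = -log10(2.56 x 10^-3) = 2.59


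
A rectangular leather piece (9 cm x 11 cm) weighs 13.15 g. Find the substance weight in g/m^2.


1328.3 g/m^2

Area = 9 x 11 = 99 cm^2
SW = 13.15 / 99 x 10000 = 1328.3 g/m^2


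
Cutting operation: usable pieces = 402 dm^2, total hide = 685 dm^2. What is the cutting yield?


58.7%


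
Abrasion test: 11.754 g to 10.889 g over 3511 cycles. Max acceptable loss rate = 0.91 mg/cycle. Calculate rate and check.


Rate = 0.246 mg/cycle
Passes: Yes

Loss = 11.754 - 10.889 = 0.865 g
Rate = 0.865 g / 3511 cycles x 1000 = 0.246 mg/cycle
Max = 0.91 mg/cycle
Passes: Yes


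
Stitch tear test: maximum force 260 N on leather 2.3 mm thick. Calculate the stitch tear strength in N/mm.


113.0 N/mm


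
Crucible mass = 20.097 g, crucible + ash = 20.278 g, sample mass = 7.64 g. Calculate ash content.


Ash mass = 20.278 - 20.097 = 0.181 g
Ash% = 0.181 / 7.64 x 100 = 2.37%


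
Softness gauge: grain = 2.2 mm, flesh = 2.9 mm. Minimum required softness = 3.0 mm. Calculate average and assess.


Average = (2.2 + 2.9) / 2 = 2.55 mm
Minimum = 3.0 mm
Meets requirement: No


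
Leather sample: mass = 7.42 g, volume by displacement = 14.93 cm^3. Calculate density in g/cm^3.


Density = mass / volume
Density = 7.42 / 14.93 = 0.497 g/cm^3


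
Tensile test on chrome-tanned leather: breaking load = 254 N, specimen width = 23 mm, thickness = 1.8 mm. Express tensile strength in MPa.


Cross-section = 23 x 1.8 = 41.4 mm^2
TS = 254 / 41.4 = 6.14 MPa
(1 N/mm^2 = 1 MPa)


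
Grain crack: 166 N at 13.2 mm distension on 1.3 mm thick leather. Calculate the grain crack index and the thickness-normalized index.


Crack index = 166 / 13.2 = 12.6 N/mm
Normalized = 12.6 / 1.3 = 9.7 N/mm per mm


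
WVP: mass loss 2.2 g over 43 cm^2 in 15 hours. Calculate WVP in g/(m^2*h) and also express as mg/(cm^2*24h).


WVP = 34.11 g/(m^2*h)
Daily rate = 81.86 mg/(cm^2*24h)


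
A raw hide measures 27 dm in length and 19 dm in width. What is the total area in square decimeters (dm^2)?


Area = length x width
Area = 27 x 19 = 513 dm^2


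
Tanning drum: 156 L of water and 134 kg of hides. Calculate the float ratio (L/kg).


1.2


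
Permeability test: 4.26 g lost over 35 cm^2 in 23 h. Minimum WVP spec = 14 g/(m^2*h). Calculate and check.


WVP = 52.92 g/(m^2*h)
Meets specification: Yes

WVP = 4.26 / (35 x 23) x 10000 = 52.92 g/(m^2*h)
Minimum: 14 g/(m^2*h)
Meets spec: Yes


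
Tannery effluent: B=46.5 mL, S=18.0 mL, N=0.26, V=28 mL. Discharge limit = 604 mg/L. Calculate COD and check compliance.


COD = 2117.1 mg/L
Compliant: No

COD = (46.5 - 18.0) x 0.26 x 8000 / 28 = 2117.1 mg/L
Limit: 604 mg/L
Compliant: No


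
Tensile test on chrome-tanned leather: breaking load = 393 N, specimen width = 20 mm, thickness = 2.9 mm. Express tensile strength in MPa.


Cross-section = 20 x 2.9 = 58.0 mm^2
TS = 393 / 58.0 = 6.78 MPa
(1 N/mm^2 = 1 MPa)


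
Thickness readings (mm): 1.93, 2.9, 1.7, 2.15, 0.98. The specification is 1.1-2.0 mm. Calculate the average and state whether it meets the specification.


Sum = 9.66
Average = 9.66 / 5 = 1.93 mm
Specification range: 1.1 to 2.0 mm
Within spec: Yes


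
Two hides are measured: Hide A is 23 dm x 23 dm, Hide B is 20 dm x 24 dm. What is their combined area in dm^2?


1009 dm^2

Hide A area = 23 x 23 = 529 dm^2
Hide B area = 20 x 24 = 480 dm^2
Total = 529 + 480 = 1009 dm^2


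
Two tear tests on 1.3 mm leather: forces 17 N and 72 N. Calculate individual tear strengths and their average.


Tear 1 = 17 / 1.3 = 13.1 N/mm
Tear 2 = 72 / 1.3 = 55.4 N/mm
Average = (13.1 + 55.4) / 2 = 34.3 N/mm


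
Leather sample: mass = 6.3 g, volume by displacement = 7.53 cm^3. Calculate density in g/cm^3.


Density = mass / volume
Density = 6.3 / 7.53 = 0.837 g/cm^3


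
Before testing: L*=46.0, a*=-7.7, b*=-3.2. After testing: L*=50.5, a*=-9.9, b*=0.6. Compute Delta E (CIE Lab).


Delta E = 6.29

dL = 50.5 - 46.0 = 4.5
da = -9.9 - (-7.7) = -2.2
db = 0.6 - (-3.2) = 3.8
dE = sqrt((4.5)^2 + (-2.2)^2 + (3.8)^2) = 6.29


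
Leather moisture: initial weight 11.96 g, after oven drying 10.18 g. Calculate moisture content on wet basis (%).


14.9%


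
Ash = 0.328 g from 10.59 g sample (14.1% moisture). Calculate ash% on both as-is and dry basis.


As-is ash% = 0.328 / 10.59 x 100 = 3.10%
Dry mass = 10.59 x (100 - 14.1) / 100 = 9.09681 g
Dry-basis ash% = 0.328 / 9.09681 x 100 = 3.61%


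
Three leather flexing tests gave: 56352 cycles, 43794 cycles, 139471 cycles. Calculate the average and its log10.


Average = (56352 + 43794 + 139471) / 3 = 79872 cycles
log10(79872) = 4.90


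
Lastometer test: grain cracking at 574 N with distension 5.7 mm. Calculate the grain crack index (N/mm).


Grain crack index = force / distension
Index = 574 / 5.7 = 100.7 N/mm


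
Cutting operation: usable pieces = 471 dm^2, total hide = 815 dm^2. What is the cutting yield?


57.8%


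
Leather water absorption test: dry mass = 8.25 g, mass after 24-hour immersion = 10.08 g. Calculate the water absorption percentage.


22.2%

Water absorbed = 10.08 - 8.25 = 1.83 g
WA% = 1.83 / 8.25 x 100 = 22.2%


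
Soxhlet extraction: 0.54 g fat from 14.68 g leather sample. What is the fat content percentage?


3.7%

Fat content = 0.54 / 14.68 x 100
Fat = 3.7%


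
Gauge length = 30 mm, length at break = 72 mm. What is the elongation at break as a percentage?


140.0%

Extension = 72 - 30 = 42 mm
Elongation = 42 / 30 x 100 = 140.0%


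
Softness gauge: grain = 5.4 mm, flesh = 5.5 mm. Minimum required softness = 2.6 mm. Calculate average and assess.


Average = (5.4 + 5.5) / 2 = 5.45 mm
Minimum = 2.6 mm
Meets requirement: Yes


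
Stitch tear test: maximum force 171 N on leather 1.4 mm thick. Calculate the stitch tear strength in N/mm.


122.1 N/mm

Stitch tear strength = force / thickness
STS = 171 / 1.4 = 122.1 N/mm


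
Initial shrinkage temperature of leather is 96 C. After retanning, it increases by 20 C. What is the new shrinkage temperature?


New Ts = 96 + 20 = 116 C


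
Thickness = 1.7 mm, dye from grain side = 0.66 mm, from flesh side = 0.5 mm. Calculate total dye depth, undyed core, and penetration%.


Total dyed = 1.16 mm
Undyed core = 0.54 mm
Penetration = 68.2%

Total dyed = 0.66 + 0.5 = 1.16 mm
Undyed core = 1.7 - 1.16 = 0.54 mm
Penetration = 1.16 / 1.7 x 100 = 68.2%


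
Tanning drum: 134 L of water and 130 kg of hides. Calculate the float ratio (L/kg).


1.0

Float ratio = water / hide weight
Ratio = 134 / 130 = 1.0


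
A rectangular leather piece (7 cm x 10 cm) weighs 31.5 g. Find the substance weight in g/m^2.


Area = 7 x 10 = 70 cm^2
SW = 31.5 / 70 x 10000 = 4500.0 g/m^2


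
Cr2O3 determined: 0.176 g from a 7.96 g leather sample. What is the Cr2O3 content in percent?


Cr2O3% = 0.176 / 7.96 x 100
Cr2O3% = 2.21%


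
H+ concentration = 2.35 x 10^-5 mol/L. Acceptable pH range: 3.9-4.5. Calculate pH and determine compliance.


pH = 4.63
Compliant: No

pH = -log10(2.35 x 10^-5) = 4.63
Range: 3.9 to 4.5
Compliant: No


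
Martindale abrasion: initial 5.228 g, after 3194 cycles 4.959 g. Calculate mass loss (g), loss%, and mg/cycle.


Loss = 5.228 - 4.959 = 0.269 g
Loss% = 0.269 / 5.228 x 100 = 5.15%
Rate = 0.269 / 3194 x 1000 = 0.084 mg/cycle


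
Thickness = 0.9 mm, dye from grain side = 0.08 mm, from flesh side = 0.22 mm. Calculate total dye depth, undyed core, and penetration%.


Total dyed = 0.08 + 0.22 = 0.30 mm
Undyed core = 0.9 - 0.30 = 0.60 mm
Penetration = 0.30 / 0.9 x 100 = 33.3%


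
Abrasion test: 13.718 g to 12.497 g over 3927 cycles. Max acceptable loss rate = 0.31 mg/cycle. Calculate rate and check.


Rate = 0.311 mg/cycle
Passes: No


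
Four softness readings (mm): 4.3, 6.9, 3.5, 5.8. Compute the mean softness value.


5.13 mm


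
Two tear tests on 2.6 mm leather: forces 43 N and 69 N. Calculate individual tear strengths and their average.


Tear 1 = 16.5 N/mm
Tear 2 = 26.5 N/mm
Average = 21.5 N/mm


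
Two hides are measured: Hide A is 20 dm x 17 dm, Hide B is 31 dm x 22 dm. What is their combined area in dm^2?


1022 dm^2


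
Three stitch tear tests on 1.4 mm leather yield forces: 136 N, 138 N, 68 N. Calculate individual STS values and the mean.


STS1 = 136 / 1.4 = 97.1 N/mm
STS2 = 138 / 1.4 = 98.6 N/mm
STS3 = 68 / 1.4 = 48.6 N/mm
Mean = (97.1 + 98.6 + 48.6) / 3 = 81.4 N/mm


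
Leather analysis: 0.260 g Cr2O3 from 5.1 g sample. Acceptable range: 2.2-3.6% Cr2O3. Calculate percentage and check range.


Cr2O3% = 0.260 / 5.1 x 100 = 5.10%
Acceptable range: 2.2 to 3.6%
Within range: No


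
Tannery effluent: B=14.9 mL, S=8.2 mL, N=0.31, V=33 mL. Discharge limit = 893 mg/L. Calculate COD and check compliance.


COD = 503.5 mg/L
Compliant: Yes


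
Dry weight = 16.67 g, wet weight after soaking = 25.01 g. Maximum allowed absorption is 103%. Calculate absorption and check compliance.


Absorption = 50.0%
Compliant: Yes

WA = (25.01 - 16.67) / 16.67 x 100 = 50.0%
Maximum allowed: 103%
Compliant: Yes


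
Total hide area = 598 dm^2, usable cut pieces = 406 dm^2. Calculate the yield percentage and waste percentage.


Yield = 406 / 598 x 100 = 67.9%
Waste = 598 - 406 = 192 dm^2
Waste% = 100 - 67.9 = 32.1%


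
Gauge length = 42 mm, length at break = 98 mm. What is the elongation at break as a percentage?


133.3%

Extension = 98 - 42 = 56 mm
Elongation = 56 / 42 x 100 = 133.3%


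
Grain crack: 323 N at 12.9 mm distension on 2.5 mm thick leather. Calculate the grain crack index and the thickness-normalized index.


Crack index = 25.0 N/mm
Normalized index = 10.0 N/mm per mm


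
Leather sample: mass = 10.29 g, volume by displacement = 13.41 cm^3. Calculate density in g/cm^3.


Density = mass / volume
Density = 10.29 / 13.41 = 0.767 g/cm^3


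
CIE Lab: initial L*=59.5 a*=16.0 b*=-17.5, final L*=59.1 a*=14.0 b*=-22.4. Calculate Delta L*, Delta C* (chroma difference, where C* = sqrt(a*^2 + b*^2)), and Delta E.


Delta L* = 59.1 - 59.5 = -0.4
C1* = sqrt((16.0)^2 + (-17.5)^2) = 23.712
C2* = sqrt((14.0)^2 + (-22.4)^2) = 26.415
Delta C* = 26.415 - 23.712 = 2.70
Delta E = sqrt((-0.4)^2 + (-2.0)^2 + (-4.9)^2) = 5.31


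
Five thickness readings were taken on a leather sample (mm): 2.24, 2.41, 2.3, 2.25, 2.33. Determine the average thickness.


2.31 mm

Sum = 2.24 + 2.41 + 2.3 + 2.25 + 2.33 = 11.53
Average = 11.53 / 5 = 2.31 mm


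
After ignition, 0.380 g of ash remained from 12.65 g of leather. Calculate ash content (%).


3.00%

Ash% = 0.380 / 12.65 x 100
Ash% = 3.00%


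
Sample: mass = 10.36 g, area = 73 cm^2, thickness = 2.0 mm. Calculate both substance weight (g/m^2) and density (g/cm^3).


Substance weight = 1419.2 g/m^2
Density = 0.710 g/cm^3

SW = 10.36 / 73 x 10000 = 1419.2 g/m^2
Volume = 73 x 2.0 / 10 = 14.60 cm^3
Density = 10.36 / 14.60 = 0.710 g/cm^3


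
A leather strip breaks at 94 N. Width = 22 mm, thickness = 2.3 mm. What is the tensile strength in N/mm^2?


1.86 N/mm^2


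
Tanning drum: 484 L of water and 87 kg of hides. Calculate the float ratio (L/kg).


Float ratio = water / hide weight
Ratio = 484 / 87 = 5.6


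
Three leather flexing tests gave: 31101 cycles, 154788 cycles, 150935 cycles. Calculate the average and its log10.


Average = 112275 cycles
log10 = 5.05


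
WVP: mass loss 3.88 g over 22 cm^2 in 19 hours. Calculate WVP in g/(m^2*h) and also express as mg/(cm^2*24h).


WVP = 92.82 g/(m^2*h)
Daily rate = 222.78 mg/(cm^2*24h)


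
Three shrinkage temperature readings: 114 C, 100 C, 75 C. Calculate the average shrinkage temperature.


96.3 C

Average = (114 + 100 + 75) / 3
Average = 289 / 3 = 96.3 C


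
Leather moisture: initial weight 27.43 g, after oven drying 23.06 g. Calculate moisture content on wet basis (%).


Moisture = 27.43 - 23.06 = 4.37 g
MC = 4.37 / 27.43 x 100 = 15.9%


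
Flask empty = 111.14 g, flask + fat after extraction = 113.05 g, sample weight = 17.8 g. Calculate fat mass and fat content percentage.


Fat mass = 1.91 g
Fat content = 10.7%


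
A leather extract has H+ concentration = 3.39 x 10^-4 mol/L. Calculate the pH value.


pH = 3.47

pH = -log10[H+]
pH = -log10(3.39 x 10^-4) = 3.47


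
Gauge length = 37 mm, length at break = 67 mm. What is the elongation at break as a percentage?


Extension = 67 - 37 = 30 mm
Elongation = 30 / 37 x 100 = 81.1%


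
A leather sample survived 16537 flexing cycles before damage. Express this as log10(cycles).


4.22

log10(16537) = 4.22


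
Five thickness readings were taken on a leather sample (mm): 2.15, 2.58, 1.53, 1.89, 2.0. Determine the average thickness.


2.03 mm

Sum = 2.15 + 2.58 + 1.53 + 1.89 + 2.0 = 10.15
Average = 10.15 / 5 = 2.03 mm


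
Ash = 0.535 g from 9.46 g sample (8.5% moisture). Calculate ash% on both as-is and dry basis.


As-is ash = 5.66%
Dry-basis ash = 6.18%


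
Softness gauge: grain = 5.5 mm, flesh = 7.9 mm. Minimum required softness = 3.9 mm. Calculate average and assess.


Average = (5.5 + 7.9) / 2 = 6.70 mm
Minimum = 3.9 mm
Meets requirement: Yes


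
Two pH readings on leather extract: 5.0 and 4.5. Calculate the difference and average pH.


Difference = 0.5
Average pH = 4.75


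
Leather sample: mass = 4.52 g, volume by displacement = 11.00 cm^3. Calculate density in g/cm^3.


Density = mass / volume
Density = 4.52 / 11.00 = 0.411 g/cm^3


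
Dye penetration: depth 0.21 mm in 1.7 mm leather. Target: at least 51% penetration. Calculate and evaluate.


Penetration = 12.4%
Meets target: No


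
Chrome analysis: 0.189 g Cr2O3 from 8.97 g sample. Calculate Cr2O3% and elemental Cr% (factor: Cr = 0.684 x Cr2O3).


Cr2O3 = 2.11%
Cr = 1.44%

Cr2O3% = 0.189 / 8.97 x 100 = 2.11%
Cr% = 2.11 x 0.684 = 1.44%


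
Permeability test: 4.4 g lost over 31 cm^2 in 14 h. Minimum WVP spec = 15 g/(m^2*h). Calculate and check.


WVP = 4.4 / (31 x 14) x 10000 = 101.38 g/(m^2*h)
Minimum: 15 g/(m^2*h)
Meets spec: Yes


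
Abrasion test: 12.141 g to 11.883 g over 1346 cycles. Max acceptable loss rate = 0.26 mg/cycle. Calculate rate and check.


Rate = 0.192 mg/cycle
Passes: Yes


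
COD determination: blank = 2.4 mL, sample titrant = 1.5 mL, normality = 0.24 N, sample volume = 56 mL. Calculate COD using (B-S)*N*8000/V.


30.9 mg/L

COD = (2.4 - 1.5) x 0.24 x 8000 / 56
COD = 0.9 x 0.24 x 8000 / 56
COD = 30.9 mg/L


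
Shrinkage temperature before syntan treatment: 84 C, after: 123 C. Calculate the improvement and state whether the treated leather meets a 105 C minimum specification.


Improvement = 123 - 84 = 39 C
Spec check: 123 C >= 105 C? Yes


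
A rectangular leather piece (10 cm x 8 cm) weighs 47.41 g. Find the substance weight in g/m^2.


5926.3 g/m^2

Area = 10 x 8 = 80 cm^2
SW = 47.41 / 80 x 10000 = 5926.3 g/m^2


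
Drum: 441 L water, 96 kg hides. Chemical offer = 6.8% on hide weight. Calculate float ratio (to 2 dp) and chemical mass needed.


Float ratio = 4.59
Chemical needed = 6.528 kg

Float ratio = 441 / 96 = 4.59
Chemical = 96 x 6.8 / 100 = 6.528 kg


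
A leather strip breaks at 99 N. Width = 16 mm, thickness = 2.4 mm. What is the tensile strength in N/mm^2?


Cross-sectional area = 16 x 2.4 = 38.4 mm^2
Tensile strength = 99 / 38.4 = 2.58 N/mm^2


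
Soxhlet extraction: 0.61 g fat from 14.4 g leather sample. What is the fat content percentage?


4.2%

Fat content = 0.61 / 14.4 x 100
Fat = 4.2%


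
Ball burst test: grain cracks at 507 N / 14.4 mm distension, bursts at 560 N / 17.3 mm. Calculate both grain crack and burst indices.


Crack index = 35.2 N/mm
Burst index = 32.4 N/mm


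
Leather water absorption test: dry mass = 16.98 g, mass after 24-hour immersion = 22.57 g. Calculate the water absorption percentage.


32.9%


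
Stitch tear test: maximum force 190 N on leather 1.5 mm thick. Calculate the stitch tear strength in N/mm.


126.7 N/mm

Stitch tear strength = force / thickness
STS = 190 / 1.5 = 126.7 N/mm


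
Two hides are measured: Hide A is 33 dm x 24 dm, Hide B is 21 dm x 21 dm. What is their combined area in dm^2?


1233 dm^2

Hide A area = 33 x 24 = 792 dm^2
Hide B area = 21 x 21 = 441 dm^2
Total = 792 + 441 = 1233 dm^2


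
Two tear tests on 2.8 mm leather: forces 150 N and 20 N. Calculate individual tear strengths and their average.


Tear 1 = 150 / 2.8 = 53.6 N/mm
Tear 2 = 20 / 2.8 = 7.1 N/mm
Average = (53.6 + 7.1) / 2 = 30.4 N/mm


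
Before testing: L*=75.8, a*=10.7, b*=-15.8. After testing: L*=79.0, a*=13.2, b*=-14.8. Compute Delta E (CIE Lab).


Delta E = 4.18

dL = 79.0 - 75.8 = 3.2
da = 13.2 - 10.7 = 2.5
db = -14.8 - (-15.8) = 1.0
dE = sqrt((3.2)^2 + (2.5)^2 + (1.0)^2) = 4.18


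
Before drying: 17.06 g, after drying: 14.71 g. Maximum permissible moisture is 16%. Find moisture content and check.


Moisture content = 13.8%
Acceptable: Yes

MC = (17.06 - 14.71) / 17.06 x 100 = 13.8%
Maximum: 16%
Acceptable: Yes


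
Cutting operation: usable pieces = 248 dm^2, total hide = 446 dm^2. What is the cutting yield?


55.6%


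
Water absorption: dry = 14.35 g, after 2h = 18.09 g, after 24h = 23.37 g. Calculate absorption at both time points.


WA (2h) = (18.09 - 14.35) / 14.35 x 100 = 26.1%
WA (24h) = (23.37 - 14.35) / 14.35 x 100 = 62.9%


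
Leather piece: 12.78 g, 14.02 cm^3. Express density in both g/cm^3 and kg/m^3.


Density = 12.78 / 14.02 = 0.912 g/cm^3
Convert: 0.912 x 1000 = 912 kg/m^3


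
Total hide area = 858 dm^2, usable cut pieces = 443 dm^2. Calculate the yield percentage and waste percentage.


Yield = 443 / 858 x 100 = 51.6%
Waste = 858 - 443 = 415 dm^2
Waste% = 100 - 51.6 = 48.4%


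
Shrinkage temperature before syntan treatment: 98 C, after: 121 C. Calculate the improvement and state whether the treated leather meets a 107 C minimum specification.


Improvement = 121 - 98 = 23 C
Spec check: 121 C >= 107 C? Yes


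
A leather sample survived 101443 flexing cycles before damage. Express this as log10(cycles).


log10(101443) = 5.01


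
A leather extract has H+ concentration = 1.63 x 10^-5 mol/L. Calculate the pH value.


pH = -log10[H+]
pH = -log10(1.63 x 10^-5) = 4.79


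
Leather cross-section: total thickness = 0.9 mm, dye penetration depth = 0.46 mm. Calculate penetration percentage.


51.1%


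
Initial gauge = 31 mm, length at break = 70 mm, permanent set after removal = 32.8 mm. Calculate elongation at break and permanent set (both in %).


Elongation at break = (70 - 31) / 31 x 100 = 125.8%
Permanent set = (32.8 - 31) / 31 x 100 = 5.8%


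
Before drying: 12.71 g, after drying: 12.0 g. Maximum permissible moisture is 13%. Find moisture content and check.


MC = (12.71 - 12.0) / 12.71 x 100 = 5.6%
Maximum: 13%
Acceptable: Yes


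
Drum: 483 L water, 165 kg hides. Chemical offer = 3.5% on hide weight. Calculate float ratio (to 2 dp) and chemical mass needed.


Float ratio = 2.93
Chemical needed = 5.775 kg

Float ratio = 483 / 165 = 2.93
Chemical = 165 x 3.5 / 100 = 5.775 kg


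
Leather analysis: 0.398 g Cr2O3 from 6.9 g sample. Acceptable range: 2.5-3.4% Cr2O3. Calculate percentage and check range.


Cr2O3% = 0.398 / 6.9 x 100 = 5.77%
Acceptable range: 2.5 to 3.4%
Within range: No


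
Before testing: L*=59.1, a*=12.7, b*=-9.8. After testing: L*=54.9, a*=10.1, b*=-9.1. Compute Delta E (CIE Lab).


dL = 54.9 - 59.1 = -4.2
da = 10.1 - 12.7 = -2.6
db = -9.1 - (-9.8) = 0.7
dE = sqrt((-4.2)^2 + (-2.6)^2 + (0.7)^2) = 4.99


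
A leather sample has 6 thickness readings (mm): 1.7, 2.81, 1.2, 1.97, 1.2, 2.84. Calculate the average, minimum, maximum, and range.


Sum = 11.72
Average = 11.72 / 6 = 1.95 mm
Minimum = 1.2 mm
Maximum = 2.84 mm
Range = 2.84 - 1.2 = 1.64 mm


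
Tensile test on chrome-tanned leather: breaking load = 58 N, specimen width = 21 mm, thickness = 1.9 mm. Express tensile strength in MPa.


Cross-section = 21 x 1.9 = 39.9 mm^2
TS = 58 / 39.9 = 1.45 MPa
(1 N/mm^2 = 1 MPa)


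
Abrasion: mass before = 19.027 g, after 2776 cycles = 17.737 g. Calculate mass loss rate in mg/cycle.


Mass loss = 19.027 - 17.737 = 1.290 g
Rate = 1.290 / 2776 x 1000 = 0.465 mg/cycle


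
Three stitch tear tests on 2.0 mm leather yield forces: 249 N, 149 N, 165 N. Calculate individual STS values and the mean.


STS1 = 249 / 2.0 = 124.5 N/mm
STS2 = 149 / 2.0 = 74.5 N/mm
STS3 = 165 / 2.0 = 82.5 N/mm
Mean = (124.5 + 74.5 + 82.5) / 3 = 93.8 N/mm


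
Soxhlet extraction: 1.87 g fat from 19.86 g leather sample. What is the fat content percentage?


Fat content = 1.87 / 19.86 x 100
Fat = 9.4%


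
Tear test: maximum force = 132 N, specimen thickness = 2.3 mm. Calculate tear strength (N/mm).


57.4 N/mm

Tear strength = force / thickness
Tear = 132 / 2.3 = 57.4 N/mm


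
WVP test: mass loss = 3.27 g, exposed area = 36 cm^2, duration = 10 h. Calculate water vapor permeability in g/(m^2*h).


WVP = mass_loss / (area x time) x 10000
WVP = 3.27 / (36 x 10) x 10000
WVP = 3.27 / 360 x 10000 = 90.83 g/(m^2*h)


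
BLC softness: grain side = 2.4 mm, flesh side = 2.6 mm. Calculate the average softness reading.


2.50 mm


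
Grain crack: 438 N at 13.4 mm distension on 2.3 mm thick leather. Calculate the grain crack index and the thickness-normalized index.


Crack index = 438 / 13.4 = 32.7 N/mm
Normalized = 32.7 / 2.3 = 14.2 N/mm per mm


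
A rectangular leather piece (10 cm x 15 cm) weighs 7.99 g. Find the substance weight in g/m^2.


532.7 g/m^2

Area = 10 x 15 = 150 cm^2
SW = 7.99 / 150 x 10000 = 532.7 g/m^2


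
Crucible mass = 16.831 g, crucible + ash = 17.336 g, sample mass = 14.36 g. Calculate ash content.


Ash mass = 17.336 - 16.831 = 0.505 g
Ash% = 0.505 / 14.36 x 100 = 3.52%


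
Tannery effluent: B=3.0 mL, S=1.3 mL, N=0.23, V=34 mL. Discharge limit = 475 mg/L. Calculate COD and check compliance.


COD = (3.0 - 1.3) x 0.23 x 8000 / 34 = 92.0 mg/L
Limit: 475 mg/L
Compliant: Yes


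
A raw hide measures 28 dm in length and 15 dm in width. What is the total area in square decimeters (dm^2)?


420 dm^2


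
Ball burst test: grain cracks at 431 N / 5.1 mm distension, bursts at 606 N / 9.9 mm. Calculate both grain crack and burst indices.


Crack index = 84.5 N/mm
Burst index = 61.2 N/mm

Crack index = 431 / 5.1 = 84.5 N/mm
Burst index = 606 / 9.9 = 61.2 N/mm


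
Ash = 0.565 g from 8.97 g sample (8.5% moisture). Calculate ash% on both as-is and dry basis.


As-is ash% = 0.565 / 8.97 x 100 = 6.30%
Dry mass = 8.97 x (100 - 8.5) / 100 = 8.20755 g
Dry-basis ash% = 0.565 / 8.20755 x 100 = 6.88%


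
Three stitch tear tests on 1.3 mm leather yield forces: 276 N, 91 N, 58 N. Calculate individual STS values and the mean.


STS1 = 212.3 N/mm
STS2 = 70.0 N/mm
STS3 = 44.6 N/mm
Mean = 109.0 N/mm


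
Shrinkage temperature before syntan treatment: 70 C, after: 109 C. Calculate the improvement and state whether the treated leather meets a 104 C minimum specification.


Improvement = 109 - 70 = 39 C
Spec check: 109 C >= 104 C? Yes


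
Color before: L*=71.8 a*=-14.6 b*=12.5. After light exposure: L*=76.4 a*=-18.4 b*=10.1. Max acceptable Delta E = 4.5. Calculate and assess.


dL = 4.6, da = -3.8, db = -2.4
dE = sqrt((4.6)^2 + (-3.8)^2 + (-2.4)^2) = 6.43
Max = 4.5
Passes: No


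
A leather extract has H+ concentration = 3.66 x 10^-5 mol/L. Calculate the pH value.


pH = -log10[H+]
pH = -log10(3.66 x 10^-5) = 4.44


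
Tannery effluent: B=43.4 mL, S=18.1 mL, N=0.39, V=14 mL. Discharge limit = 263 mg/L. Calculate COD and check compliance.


COD = 5638.3 mg/L
Compliant: No

COD = (43.4 - 18.1) x 0.39 x 8000 / 14 = 5638.3 mg/L
Limit: 263 mg/L
Compliant: No


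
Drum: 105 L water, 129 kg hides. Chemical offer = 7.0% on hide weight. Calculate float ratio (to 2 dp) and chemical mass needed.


Float ratio = 105 / 129 = 0.81
Chemical = 129 x 7.0 / 100 = 9.03 kg


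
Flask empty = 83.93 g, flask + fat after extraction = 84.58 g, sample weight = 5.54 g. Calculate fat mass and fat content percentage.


Fat mass = 0.65 g
Fat content = 11.7%

Fat mass = 84.58 - 83.93 = 0.65 g
Fat% = 0.65 / 5.54 x 100 = 11.7%


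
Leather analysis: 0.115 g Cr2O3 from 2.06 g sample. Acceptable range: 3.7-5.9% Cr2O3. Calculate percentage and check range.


Cr2O3 = 5.58%
Within range: Yes

Cr2O3% = 0.115 / 2.06 x 100 = 5.58%
Acceptable range: 3.7 to 5.9%
Within range: Yes


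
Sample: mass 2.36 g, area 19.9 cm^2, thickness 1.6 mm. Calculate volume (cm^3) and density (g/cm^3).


Volume = 3.184 cm^3
Density = 0.741 g/cm^3

Thickness in cm = 1.6 / 10 = 0.16 cm
Volume = 19.9 x 0.16 = 3.184 cm^3
Density = 2.36 / 3.184 = 0.741 g/cm^3


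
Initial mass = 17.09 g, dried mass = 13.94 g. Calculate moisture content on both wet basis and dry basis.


Wet basis = 18.4%
Dry basis = 22.6%

Moisture lost = 17.09 - 13.94 = 3.15 g
Wet basis MC = 3.15 / 17.09 x 100 = 18.4%
Dry basis MC = 3.15 / 13.94 x 100 = 22.6%


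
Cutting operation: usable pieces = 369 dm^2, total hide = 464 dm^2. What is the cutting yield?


Yield = usable / total x 100
Yield = 369 / 464 x 100 = 79.5%


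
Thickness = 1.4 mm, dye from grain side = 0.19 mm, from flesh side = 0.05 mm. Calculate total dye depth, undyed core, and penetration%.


Total dyed = 0.24 mm
Undyed core = 1.16 mm
Penetration = 17.1%

Total dyed = 0.19 + 0.05 = 0.24 mm
Undyed core = 1.4 - 0.24 = 1.16 mm
Penetration = 0.24 / 1.4 x 100 = 17.1%


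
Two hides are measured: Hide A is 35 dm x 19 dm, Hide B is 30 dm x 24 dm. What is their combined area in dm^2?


1385 dm^2

Hide A area = 35 x 19 = 665 dm^2
Hide B area = 30 x 24 = 720 dm^2
Total = 665 + 720 = 1385 dm^2


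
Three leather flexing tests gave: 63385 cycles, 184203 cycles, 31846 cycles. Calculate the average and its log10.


Average = (63385 + 184203 + 31846) / 3 = 93145 cycles
log10(93145) = 4.97


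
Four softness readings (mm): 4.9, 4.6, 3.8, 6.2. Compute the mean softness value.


Sum = 4.9 + 4.6 + 3.8 + 6.2
Mean = 19.5 / 4 = 4.88 mm


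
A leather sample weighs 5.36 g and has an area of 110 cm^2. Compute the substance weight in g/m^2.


Substance weight = mass / area x 10000
SW = 5.36 / 110 x 10000
SW = 487.3 g/m^2


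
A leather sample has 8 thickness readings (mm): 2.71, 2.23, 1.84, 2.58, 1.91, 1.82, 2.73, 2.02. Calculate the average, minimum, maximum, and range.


Sum = 17.84
Average = 17.84 / 8 = 2.23 mm
Minimum = 1.82 mm
Maximum = 2.73 mm
Range = 2.73 - 1.82 = 0.91 mm


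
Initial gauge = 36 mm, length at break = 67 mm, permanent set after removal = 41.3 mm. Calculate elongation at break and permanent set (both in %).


Elongation at break = (67 - 36) / 36 x 100 = 86.1%
Permanent set = (41.3 - 36) / 36 x 100 = 14.7%


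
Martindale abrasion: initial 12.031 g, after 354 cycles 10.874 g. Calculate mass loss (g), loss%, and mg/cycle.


Loss = 12.031 - 10.874 = 1.157 g
Loss% = 1.157 / 12.031 x 100 = 9.62%
Rate = 1.157 / 354 x 1000 = 3.268 mg/cycle


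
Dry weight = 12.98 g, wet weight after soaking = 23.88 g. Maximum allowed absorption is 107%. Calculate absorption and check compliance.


Absorption = 84.0%
Compliant: Yes


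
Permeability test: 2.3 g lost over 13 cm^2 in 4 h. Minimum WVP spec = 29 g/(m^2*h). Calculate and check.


WVP = 2.3 / (13 x 4) x 10000 = 442.31 g/(m^2*h)
Minimum: 29 g/(m^2*h)
Meets spec: Yes


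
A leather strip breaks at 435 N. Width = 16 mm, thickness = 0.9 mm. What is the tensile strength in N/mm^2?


30.21 N/mm^2

Cross-sectional area = 16 x 0.9 = 14.4 mm^2
Tensile strength = 435 / 14.4 = 30.21 N/mm^2


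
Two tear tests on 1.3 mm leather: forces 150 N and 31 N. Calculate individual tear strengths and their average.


Tear 1 = 115.4 N/mm
Tear 2 = 23.8 N/mm
Average = 69.6 N/mm

Tear 1 = 150 / 1.3 = 115.4 N/mm
Tear 2 = 31 / 1.3 = 23.8 N/mm
Average = (115.4 + 23.8) / 2 = 69.6 N/mm


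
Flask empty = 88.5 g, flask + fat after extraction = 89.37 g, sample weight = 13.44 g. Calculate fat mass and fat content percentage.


Fat mass = 0.87 g
Fat content = 6.5%


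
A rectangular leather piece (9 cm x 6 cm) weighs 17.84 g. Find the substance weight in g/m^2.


3303.7 g/m^2

Area = 9 x 6 = 54 cm^2
SW = 17.84 / 54 x 10000 = 3303.7 g/m^2


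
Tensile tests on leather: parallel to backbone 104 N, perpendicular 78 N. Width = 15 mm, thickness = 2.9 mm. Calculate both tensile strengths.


Parallel = 2.39 N/mm^2
Perpendicular = 1.79 N/mm^2

Area = 15 x 2.9 = 43.5 mm^2
TS (parallel) = 104 / 43.5 = 2.39 N/mm^2
TS (perpendicular) = 78 / 43.5 = 1.79 N/mm^2


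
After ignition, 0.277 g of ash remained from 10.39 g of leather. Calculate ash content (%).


Ash% = 0.277 / 10.39 x 100
Ash% = 2.67%


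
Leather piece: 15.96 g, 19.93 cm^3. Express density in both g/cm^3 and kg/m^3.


0.801 g/cm^3
801 kg/m^3


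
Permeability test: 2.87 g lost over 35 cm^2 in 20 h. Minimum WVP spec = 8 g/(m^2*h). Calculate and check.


WVP = 2.87 / (35 x 20) x 10000 = 41.00 g/(m^2*h)
Minimum: 8 g/(m^2*h)
Meets spec: Yes


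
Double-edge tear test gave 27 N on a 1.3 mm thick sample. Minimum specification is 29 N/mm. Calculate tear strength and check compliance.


Tear strength = 20.8 N/mm
Compliant: No

Tear strength = 27 / 1.3 = 20.8 N/mm
Required minimum = 29 N/mm
Compliant: No


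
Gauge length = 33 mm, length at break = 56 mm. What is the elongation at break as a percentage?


69.7%


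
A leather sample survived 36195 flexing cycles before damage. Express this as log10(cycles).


4.56

log10(36195) = 4.56


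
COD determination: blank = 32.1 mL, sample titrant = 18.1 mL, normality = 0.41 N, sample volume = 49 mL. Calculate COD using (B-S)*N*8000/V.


COD = (32.1 - 18.1) x 0.41 x 8000 / 49
COD = 14.0 x 0.41 x 8000 / 49
COD = 937.1 mg/L


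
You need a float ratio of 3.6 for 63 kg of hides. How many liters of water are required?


226.8 L


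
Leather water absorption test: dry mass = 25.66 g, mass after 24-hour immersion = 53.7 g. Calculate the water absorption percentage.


109.3%


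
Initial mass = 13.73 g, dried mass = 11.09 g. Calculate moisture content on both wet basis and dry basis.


Moisture lost = 13.73 - 11.09 = 2.64 g
Wet basis MC = 2.64 / 13.73 x 100 = 19.2%
Dry basis MC = 2.64 / 11.09 x 100 = 23.8%


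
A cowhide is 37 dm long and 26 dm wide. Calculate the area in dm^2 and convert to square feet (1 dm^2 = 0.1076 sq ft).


Area = 37 x 26 = 962 dm^2
Conversion: 962 x 0.1076 = 103.51 sq ft


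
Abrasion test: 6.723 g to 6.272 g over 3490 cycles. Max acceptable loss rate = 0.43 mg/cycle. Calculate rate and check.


Rate = 0.129 mg/cycle
Passes: Yes


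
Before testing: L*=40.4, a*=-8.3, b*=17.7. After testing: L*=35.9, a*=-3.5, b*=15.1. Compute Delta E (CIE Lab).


Delta E = 7.07

dL = 35.9 - 40.4 = -4.5
da = -3.5 - (-8.3) = 4.8
db = 15.1 - 17.7 = -2.6
dE = sqrt((-4.5)^2 + (4.8)^2 + (-2.6)^2) = 7.07


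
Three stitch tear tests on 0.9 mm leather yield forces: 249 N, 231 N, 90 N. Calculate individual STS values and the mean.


STS1 = 276.7 N/mm
STS2 = 256.7 N/mm
STS3 = 100.0 N/mm
Mean = 211.1 N/mm

STS1 = 249 / 0.9 = 276.7 N/mm
STS2 = 231 / 0.9 = 256.7 N/mm
STS3 = 90 / 0.9 = 100.0 N/mm
Mean = (276.7 + 256.7 + 100.0) / 3 = 211.1 N/mm


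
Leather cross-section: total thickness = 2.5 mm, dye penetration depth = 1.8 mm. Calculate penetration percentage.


72.0%

Penetration% = 1.8 / 2.5 x 100
Penetration = 72.0%


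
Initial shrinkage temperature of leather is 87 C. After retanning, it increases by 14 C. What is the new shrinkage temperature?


101 C

New Ts = 87 + 14 = 101 C


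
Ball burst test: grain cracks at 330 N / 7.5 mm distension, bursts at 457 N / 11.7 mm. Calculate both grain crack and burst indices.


Crack index = 44.0 N/mm
Burst index = 39.1 N/mm


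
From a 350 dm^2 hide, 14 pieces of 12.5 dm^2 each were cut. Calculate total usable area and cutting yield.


Total usable = 14 x 12.5 = 175.0 dm^2
Yield = 175.0 / 350 x 100 = 50.0%


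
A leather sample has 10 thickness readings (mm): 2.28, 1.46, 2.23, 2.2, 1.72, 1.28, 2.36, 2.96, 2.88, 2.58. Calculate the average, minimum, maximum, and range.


Sum = 21.95
Average = 21.95 / 10 = 2.20 mm
Minimum = 1.28 mm
Maximum = 2.96 mm
Range = 2.96 - 1.28 = 1.68 mm


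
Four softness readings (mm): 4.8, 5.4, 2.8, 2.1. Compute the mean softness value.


Sum = 4.8 + 5.4 + 2.8 + 2.1
Mean = 15.1 / 4 = 3.78 mm


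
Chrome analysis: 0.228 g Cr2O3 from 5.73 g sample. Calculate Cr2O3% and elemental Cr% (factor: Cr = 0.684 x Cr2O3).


Cr2O3 = 3.98%
Cr = 2.72%

Cr2O3% = 0.228 / 5.73 x 100 = 3.98%
Cr% = 3.98 x 0.684 = 2.72%


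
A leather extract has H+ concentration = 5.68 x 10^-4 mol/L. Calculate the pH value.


pH = 3.25


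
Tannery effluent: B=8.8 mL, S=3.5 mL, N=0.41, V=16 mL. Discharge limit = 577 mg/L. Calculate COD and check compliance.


COD = (8.8 - 3.5) x 0.41 x 8000 / 16 = 1086.5 mg/L
Limit: 577 mg/L
Compliant: No


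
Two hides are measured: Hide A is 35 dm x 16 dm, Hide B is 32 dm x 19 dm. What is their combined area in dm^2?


1168 dm^2

Hide A area = 35 x 16 = 560 dm^2
Hide B area = 32 x 19 = 608 dm^2
Total = 560 + 608 = 1168 dm^2


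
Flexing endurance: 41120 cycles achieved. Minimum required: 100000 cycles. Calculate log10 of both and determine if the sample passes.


Achieved: log10 = 4.61
Required: log10 = 5.00
Passes: No


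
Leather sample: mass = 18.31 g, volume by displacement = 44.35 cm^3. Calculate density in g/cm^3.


0.413 g/cm^3

Density = mass / volume
Density = 18.31 / 44.35 = 0.413 g/cm^3


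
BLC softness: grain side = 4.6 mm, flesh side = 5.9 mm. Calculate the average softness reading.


5.25 mm


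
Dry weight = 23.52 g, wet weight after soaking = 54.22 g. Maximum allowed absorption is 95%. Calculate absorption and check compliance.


Absorption = 130.5%
Compliant: No


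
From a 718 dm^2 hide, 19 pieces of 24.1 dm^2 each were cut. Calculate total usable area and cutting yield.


Usable area = 457.9 dm^2
Yield = 63.8%

Total usable = 19 x 24.1 = 457.9 dm^2
Yield = 457.9 / 718 x 100 = 63.8%


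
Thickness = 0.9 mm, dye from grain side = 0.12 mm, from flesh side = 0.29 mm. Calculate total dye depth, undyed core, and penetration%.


Total dyed = 0.12 + 0.29 = 0.41 mm
Undyed core = 0.9 - 0.41 = 0.49 mm
Penetration = 0.41 / 0.9 x 100 = 45.6%


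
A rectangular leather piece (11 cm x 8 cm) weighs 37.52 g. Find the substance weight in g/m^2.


4263.6 g/m^2

Area = 11 x 8 = 88 cm^2
SW = 37.52 / 88 x 10000 = 4263.6 g/m^2
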